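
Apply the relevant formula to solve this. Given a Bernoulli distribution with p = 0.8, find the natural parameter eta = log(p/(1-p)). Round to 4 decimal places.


Natural parameter for Bernoulli: eta = log(p/(1-p)).
p = 0.8, 1-p = 0.2.
p/(1-p) = 4.0.
eta = log(4.0) = 1.3863

1.3863


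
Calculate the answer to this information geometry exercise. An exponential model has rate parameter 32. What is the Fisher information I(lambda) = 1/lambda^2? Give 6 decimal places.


Fisher information for exponential: I(lambda) = 1/lambda^2.
lambda = 32, lambda^2 = 1024.
I = 1/1024 = 0.000977

0.000977


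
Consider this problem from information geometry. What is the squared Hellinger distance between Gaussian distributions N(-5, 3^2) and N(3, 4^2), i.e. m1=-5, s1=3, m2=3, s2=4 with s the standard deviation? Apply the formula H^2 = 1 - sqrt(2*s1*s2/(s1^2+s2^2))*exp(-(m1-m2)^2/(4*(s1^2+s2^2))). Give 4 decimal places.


Squared Hellinger distance for Gaussians:
H^2 = 1 - sqrt(2*s1*s2/(s1^2+s2^2)) * exp(-(m1-m2)^2/(4*(s1^2+s2^2))).
s1^2 = 9, s2^2 = 16, s1^2+s2^2 = 25.
sqrt(2*3*4/(25)) = 0.979796.
(m1-m2)^2 = (-8)^2 = 64.
exp(-64/(4*25)) = exp(-0.64) = 0.527292.
H^2 = 1 - 0.979796*0.527292 = 0.4834

0.4834


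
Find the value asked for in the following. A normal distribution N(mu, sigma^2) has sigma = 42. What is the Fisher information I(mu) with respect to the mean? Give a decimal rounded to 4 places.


The Fisher information for the mean of a normal distribution is I(mu) = 1/sigma^2.
sigma = 42, so sigma^2 = 1764.
I(mu) = 1/1764 = 0.0006

0.0006


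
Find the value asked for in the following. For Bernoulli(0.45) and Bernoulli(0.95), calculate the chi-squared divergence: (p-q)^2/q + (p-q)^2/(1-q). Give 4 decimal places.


Chi-squared divergence between Bernoulli distributions:
chi^2 = (p-q)^2/q + (p-q)^2/(1-q).
p = 0.45, q = 0.95, p-q = -0.5.
(p-q)^2 = 0.25.
term1 = 0.25/0.95 = 0.263158.
term2 = 0.25/0.05 = 5.0.
chi^2 = 0.263158 + 5.0 = 5.2632

5.2632


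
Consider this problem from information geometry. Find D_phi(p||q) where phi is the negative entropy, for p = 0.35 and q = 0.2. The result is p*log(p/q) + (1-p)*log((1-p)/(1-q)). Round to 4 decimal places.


Bregman divergence with negative entropy generator:
D = p*log(p/q) + (1-p)*log((1-p)/(1-q)).
p = 0.35, q = 0.2.
p*log(p/q) = 0.35*log(0.35/0.2) = 0.195866.
(1-p)*log((1-p)/(1-q)) = 0.65*log(0.65/0.8) = -0.134966.
D = 0.195866 + -0.134966 = 0.0609

0.0609


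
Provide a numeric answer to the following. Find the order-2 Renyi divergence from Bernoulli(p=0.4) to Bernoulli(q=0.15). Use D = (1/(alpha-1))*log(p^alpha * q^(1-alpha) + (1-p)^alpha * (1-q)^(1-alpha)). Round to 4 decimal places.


Renyi divergence of order alpha between Bernoulli distributions:
D = (1/(alpha-1))*log(p^alpha * q^(1-alpha) + (1-p)^alpha * (1-q)^(1-alpha)).
alpha = 2, p = 0.4, q = 0.15.
p^alpha * q^(1-alpha) = 0.4^2 * 0.15^-1 = 1.066667.
(1-p)^alpha * (1-q)^(1-alpha) = 0.6^2 * 0.85^-1 = 0.423529.
sum = 1.066667 + 0.423529 = 1.490196.
D = (1/1)*log(1.490196) = 0.3989

0.3989


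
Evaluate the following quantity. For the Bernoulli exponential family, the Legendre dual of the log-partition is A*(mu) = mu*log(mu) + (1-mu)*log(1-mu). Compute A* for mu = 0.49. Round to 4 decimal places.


Legendre transform for Bernoulli:
A*(mu) = mu*log(mu) + (1-mu)*log(1-mu).
mu = 0.49, 1-mu = 0.51.
mu*log(mu) = 0.49*log(0.49) = -0.349541.
(1-mu)*log(1-mu) = 0.51*log(0.51) = -0.343406.
A* = -0.349541 + -0.343406 = -0.6929

-0.6929


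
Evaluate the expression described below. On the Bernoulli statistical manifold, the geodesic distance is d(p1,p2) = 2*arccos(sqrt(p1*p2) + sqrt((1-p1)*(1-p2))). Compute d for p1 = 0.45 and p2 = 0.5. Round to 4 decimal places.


Geodesic distance on Bernoulli manifold:
d(p1,p2) = 2*arccos(sqrt(p1*p2) + sqrt((1-p1)*(1-p2))).
sqrt(p1*p2) = sqrt(0.45*0.5) = 0.474342.
sqrt((1-p1)*(1-p2)) = sqrt(0.55*0.5) = 0.524404.
arg = 0.474342 + 0.524404 = 0.998746.
d = 2*arccos(0.998746) = 0.1002

0.1002


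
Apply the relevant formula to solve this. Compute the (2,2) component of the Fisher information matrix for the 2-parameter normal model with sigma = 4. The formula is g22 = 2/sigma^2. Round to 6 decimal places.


For the 2-parameter normal family, the Fisher metric has:
  g11 = 1/sigma^2, g22 = 2/sigma^2.
sigma = 4, sigma^2 = 16.
g22 = 0.125000

0.125000


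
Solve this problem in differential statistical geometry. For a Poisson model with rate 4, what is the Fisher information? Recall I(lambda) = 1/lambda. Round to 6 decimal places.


Fisher information for Poisson: I(lambda) = 1/lambda.
lambda = 4.
I(lambda) = 1/4 = 0.250000

0.250000


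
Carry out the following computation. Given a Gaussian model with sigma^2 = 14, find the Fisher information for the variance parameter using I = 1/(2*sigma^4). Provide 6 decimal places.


Fisher information for variance: I(sigma^2) = 1/(2*sigma^4).
sigma^2 = 14, so sigma^4 = 196.
I = 1/(2*196) = 1/392 = 0.002551

0.002551


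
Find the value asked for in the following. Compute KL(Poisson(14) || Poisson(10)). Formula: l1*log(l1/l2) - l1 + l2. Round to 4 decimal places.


KL divergence for Poisson:
KL = l1*log(l1/l2) - l1 + l2.
l1 = 14, l2 = 10.
log(14/10) = 0.336472.
l1*log(l1/l2) = 14 * 0.336472 = 4.710611.
KL = 4.710611 - 14 + 10 = 0.7106

0.7106


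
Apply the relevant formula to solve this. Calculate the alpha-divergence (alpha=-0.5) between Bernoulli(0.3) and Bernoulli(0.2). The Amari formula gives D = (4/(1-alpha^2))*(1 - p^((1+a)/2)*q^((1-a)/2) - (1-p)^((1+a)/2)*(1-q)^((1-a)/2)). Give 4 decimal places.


Amari alpha-divergence:
D = (4/(1-alpha^2))*(1 - p^((1+a)/2)*q^((1-a)/2) - (1-p)^((1+a)/2)*(1-q)^((1-a)/2)).
alpha = -0.5, p = 0.3, q = 0.2.
e1 = (1+alpha)/2 = 0.25, e2 = (1-alpha)/2 = 0.75.
t1 = p^e1 * q^e2 = 0.3^0.25 * 0.2^0.75 = 0.221336.
t2 = (1-p)^e1 * (1-q)^e2 = 0.7^0.25 * 0.8^0.75 = 0.773735.
4/(1-alpha^2) = 5.333333.
D = 5.333333*(1 - 0.221336 - 0.773735) = 0.0263

0.0263


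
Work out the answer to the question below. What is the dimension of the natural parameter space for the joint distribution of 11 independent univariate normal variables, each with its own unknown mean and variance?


Exponential family dimension calculation:
Each univariate normal has two natural parameters (mu/sigma^2 and -1/(2 sigma^2)).
With 11 independent components, dim = 2 * 11 = 22.

22


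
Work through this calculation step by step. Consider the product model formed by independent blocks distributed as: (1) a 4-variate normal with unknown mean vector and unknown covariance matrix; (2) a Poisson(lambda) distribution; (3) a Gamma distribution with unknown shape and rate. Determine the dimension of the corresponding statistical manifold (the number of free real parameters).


The dimension of a statistical manifold equals the number of free
(independent) real parameters of the model. For a product of independent
blocks the parameter counts add.
- 4-variate normal: 4 (mean) + 4*5/2 = 10 (symmetric covariance) = 14.
- Poisson (lambda): 1.
- Gamma (shape, rate): 2.
Total = 14 + 1 + 2 = 17.
Dimension = 17

17


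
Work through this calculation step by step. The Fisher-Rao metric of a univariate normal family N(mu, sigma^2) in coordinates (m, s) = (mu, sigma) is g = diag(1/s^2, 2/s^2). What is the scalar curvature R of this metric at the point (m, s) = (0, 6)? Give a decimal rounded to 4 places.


The metric has the form g = (A dm^2 + B ds^2)/s^2 with A = 1, B = 2.
Substitute u = sqrt(A/B)*m: g = B*(du^2 + ds^2)/s^2, i.e. B times the
Poincare upper half-plane metric, which has constant Gaussian curvature -1.
Scaling a 2D metric by a constant c divides the Gaussian curvature by c,
so K = -1/B = -1/(2) = -0.5000 everywhere (the point (m, s) = (0, 6) is irrelevant:
the curvature is constant).
Scalar curvature in dimension 2: R = 2K = -2/(2) = -1.0000.

-1.0000


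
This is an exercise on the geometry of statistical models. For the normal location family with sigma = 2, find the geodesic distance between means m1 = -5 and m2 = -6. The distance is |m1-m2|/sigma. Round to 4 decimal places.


On the fixed-variance normal subfamily, geodesic distance = |m1-m2|/sigma.
|-5 - -6| = 1.
sigma = 2.
d = 1/2 = 0.5000

0.5000


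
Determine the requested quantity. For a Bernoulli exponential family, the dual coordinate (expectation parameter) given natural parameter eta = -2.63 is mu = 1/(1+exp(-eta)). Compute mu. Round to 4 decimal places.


Dual coordinate (expectation parameter) for Bernoulli:
mu = 1/(1+exp(-eta)).
eta = -2.63.
exp(-eta) = exp(2.63) = 13.87377.
mu = 1/(1+13.87377) = 0.0672

0.0672


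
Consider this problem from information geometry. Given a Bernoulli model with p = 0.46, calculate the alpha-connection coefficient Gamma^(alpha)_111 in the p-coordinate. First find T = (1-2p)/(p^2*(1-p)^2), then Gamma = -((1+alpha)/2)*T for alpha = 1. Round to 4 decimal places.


Skewness (Amari-Chentsov) tensor: T = (1-2p)/(p^2*(1-p)^2).
p = 0.46, 1-2p = 0.08, p^2 = 0.2116, (1-p)^2 = 0.2916.
T = 0.08/(0.2116 * 0.2916) = 1.296543.
In the p-coordinate, Gamma^(alpha) = Gamma^(0) - (alpha/2)*T with Gamma^(0) = (1/2)*g'(p) = -T/2,
so Gamma^(alpha) = -((1+alpha)/2)*T.
alpha = 1, -(1+alpha)/2 = -1.0.
Gamma = -1.0 * 1.296543 = -1.2965

-1.2965


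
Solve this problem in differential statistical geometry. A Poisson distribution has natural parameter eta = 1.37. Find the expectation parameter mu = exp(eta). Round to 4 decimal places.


Expectation parameter for Poisson exponential family:
mu = exp(eta).
eta = 1.37.
mu = exp(1.37) = 3.9354

3.9354


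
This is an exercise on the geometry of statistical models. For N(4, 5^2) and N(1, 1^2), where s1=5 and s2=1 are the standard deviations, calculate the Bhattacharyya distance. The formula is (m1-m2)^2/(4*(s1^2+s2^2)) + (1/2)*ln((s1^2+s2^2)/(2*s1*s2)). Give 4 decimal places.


Bhattacharyya distance between two Gaussians:
DB = (m1-m2)^2/(4*(s1^2+s2^2)) + (1/2)*ln((s1^2+s2^2)/(2*s1*s2)).
(m1-m2)^2 = (3)^2 = 9.
s1^2+s2^2 = 25 + 1 = 26.
term1 = 9/104 = 0.086538.
term2 = 0.5*ln(26/10.0) = 0.477756.
DB = 0.086538 + 0.477756 = 0.5643

0.5643


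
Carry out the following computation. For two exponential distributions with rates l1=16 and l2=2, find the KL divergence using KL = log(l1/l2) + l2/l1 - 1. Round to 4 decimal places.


KL divergence for exponential family:
KL = log(l1/l2) + l2/l1 - 1.
log(16/2) = 2.079442.
2/16 = 0.125.
KL = 2.079442 + 0.125 - 1 = 1.2044

1.2044


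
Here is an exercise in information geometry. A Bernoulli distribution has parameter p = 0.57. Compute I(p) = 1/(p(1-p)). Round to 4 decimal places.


For Bernoulli(p), Fisher information is I(p) = 1/(p*(1-p)).
p = 0.57, 1-p = 0.43.
p*(1-p) = 0.2451.
I(p) = 1/0.2451 = 4.0800

4.0800


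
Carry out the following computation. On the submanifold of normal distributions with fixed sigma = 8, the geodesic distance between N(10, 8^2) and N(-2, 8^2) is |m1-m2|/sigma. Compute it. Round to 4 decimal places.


On the fixed-variance normal subfamily, geodesic distance = |m1-m2|/sigma.
|10 - -2| = 12.
sigma = 8.
d = 12/8 = 1.5000

1.5000


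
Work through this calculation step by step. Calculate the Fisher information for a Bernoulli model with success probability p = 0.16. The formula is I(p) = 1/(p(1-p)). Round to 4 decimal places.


For Bernoulli(p), Fisher information is I(p) = 1/(p*(1-p)).
p = 0.16, 1-p = 0.84.
p*(1-p) = 0.1344.
I(p) = 1/0.1344 = 7.4405

7.4405


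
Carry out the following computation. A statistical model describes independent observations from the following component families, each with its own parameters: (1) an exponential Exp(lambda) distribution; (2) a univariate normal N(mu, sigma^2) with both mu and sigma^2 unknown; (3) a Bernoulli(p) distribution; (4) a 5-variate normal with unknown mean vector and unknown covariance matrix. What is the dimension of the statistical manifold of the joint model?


The dimension of a statistical manifold equals the number of free
(independent) real parameters of the model. For a product of independent
blocks the parameter counts add.
- exponential (lambda): 1.
- normal (mu, sigma^2): 2.
- Bernoulli (p): 1.
- 5-variate normal: 5 (mean) + 5*6/2 = 15 (symmetric covariance) = 20.
Total = 1 + 2 + 1 + 20 = 24.
Dimension = 24

24


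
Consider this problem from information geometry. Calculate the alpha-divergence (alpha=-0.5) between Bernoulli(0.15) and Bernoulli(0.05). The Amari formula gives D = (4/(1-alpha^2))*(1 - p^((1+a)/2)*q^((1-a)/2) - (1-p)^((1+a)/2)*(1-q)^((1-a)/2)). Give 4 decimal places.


Amari alpha-divergence:
D = (4/(1-alpha^2))*(1 - p^((1+a)/2)*q^((1-a)/2) - (1-p)^((1+a)/2)*(1-q)^((1-a)/2)).
alpha = -0.5, p = 0.15, q = 0.05.
e1 = (1+alpha)/2 = 0.25, e2 = (1-alpha)/2 = 0.75.
t1 = p^e1 * q^e2 = 0.15^0.25 * 0.05^0.75 = 0.065804.
t2 = (1-p)^e1 * (1-q)^e2 = 0.85^0.25 * 0.95^0.75 = 0.923948.
4/(1-alpha^2) = 5.333333.
D = 5.333333*(1 - 0.065804 - 0.923948) = 0.0547

0.0547


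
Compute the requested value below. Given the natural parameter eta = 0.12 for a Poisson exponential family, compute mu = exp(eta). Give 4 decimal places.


Expectation parameter for Poisson exponential family:
mu = exp(eta).
eta = 0.12.
mu = exp(0.12) = 1.1275

1.1275


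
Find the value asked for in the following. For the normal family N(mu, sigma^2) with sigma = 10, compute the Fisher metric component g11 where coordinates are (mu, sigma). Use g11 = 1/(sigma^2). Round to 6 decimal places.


For the 2-parameter normal family, the Fisher metric has:
  g11 = 1/sigma^2, g22 = 2/sigma^2.
sigma = 10, sigma^2 = 100.
g11 = 0.010000

0.010000


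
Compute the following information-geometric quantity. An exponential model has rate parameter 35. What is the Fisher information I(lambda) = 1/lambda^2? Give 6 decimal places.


Fisher information for exponential: I(lambda) = 1/lambda^2.
lambda = 35, lambda^2 = 1225.
I = 1/1225 = 0.000816

0.000816


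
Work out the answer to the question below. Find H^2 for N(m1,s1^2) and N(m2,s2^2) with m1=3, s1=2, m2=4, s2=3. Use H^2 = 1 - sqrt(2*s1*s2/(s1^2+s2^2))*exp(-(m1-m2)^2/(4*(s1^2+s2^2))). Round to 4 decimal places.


Squared Hellinger distance for Gaussians:
H^2 = 1 - sqrt(2*s1*s2/(s1^2+s2^2)) * exp(-(m1-m2)^2/(4*(s1^2+s2^2))).
s1^2 = 4, s2^2 = 9, s1^2+s2^2 = 13.
sqrt(2*2*3/(13)) = 0.960769.
(m1-m2)^2 = (-1)^2 = 1.
exp(-1/(4*13)) = exp(-0.019231) = 0.980953.
H^2 = 1 - 0.960769*0.980953 = 0.0575

0.0575


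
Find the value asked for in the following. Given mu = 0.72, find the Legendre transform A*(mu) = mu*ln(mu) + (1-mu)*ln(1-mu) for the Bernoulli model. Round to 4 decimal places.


Legendre transform for Bernoulli:
A*(mu) = mu*log(mu) + (1-mu)*log(1-mu).
mu = 0.72, 1-mu = 0.28.
mu*log(mu) = 0.72*log(0.72) = -0.236523.
(1-mu)*log(1-mu) = 0.28*log(0.28) = -0.35643.
A* = -0.236523 + -0.35643 = -0.5930

-0.5930


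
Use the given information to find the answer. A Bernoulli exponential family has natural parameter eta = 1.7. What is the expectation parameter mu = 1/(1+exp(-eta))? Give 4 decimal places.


Dual coordinate (expectation parameter) for Bernoulli:
mu = 1/(1+exp(-eta)).
eta = 1.7.
exp(-eta) = exp(-1.7) = 0.182684.
mu = 1/(1+0.182684) = 0.8455

0.8455


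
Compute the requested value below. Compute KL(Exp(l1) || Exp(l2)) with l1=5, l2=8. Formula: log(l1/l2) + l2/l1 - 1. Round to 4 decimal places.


KL divergence for exponential family:
KL = log(l1/l2) + l2/l1 - 1.
log(5/8) = -0.470004.
8/5 = 1.6.
KL = -0.470004 + 1.6 - 1 = 0.1300

0.1300


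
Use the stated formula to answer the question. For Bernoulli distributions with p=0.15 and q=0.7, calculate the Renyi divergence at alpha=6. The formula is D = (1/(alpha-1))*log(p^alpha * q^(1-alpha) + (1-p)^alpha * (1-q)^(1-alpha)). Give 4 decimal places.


Renyi divergence of order alpha between Bernoulli distributions:
D = (1/(alpha-1))*log(p^alpha * q^(1-alpha) + (1-p)^alpha * (1-q)^(1-alpha)).
alpha = 6, p = 0.15, q = 0.7.
p^alpha * q^(1-alpha) = 0.15^6 * 0.7^-5 = 6.8e-05.
(1-p)^alpha * (1-q)^(1-alpha) = 0.85^6 * 0.3^-5 = 155.205562.
sum = 6.8e-05 + 155.205562 = 155.20563.
D = (1/5)*log(155.20563) = 1.0090

1.0090


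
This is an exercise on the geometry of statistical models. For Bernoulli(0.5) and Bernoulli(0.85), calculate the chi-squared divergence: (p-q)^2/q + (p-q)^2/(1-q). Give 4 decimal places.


Chi-squared divergence between Bernoulli distributions:
chi^2 = (p-q)^2/q + (p-q)^2/(1-q).
p = 0.5, q = 0.85, p-q = -0.35.
(p-q)^2 = 0.1225.
term1 = 0.1225/0.85 = 0.144118.
term2 = 0.1225/0.15 = 0.816667.
chi^2 = 0.144118 + 0.816667 = 0.9608

0.9608


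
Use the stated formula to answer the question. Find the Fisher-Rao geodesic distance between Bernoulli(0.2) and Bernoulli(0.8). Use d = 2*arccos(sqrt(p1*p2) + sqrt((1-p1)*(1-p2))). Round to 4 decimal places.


Geodesic distance on Bernoulli manifold:
d(p1,p2) = 2*arccos(sqrt(p1*p2) + sqrt((1-p1)*(1-p2))).
sqrt(p1*p2) = sqrt(0.2*0.8) = 0.4.
sqrt((1-p1)*(1-p2)) = sqrt(0.8*0.2) = 0.4.
arg = 0.4 + 0.4 = 0.8.
d = 2*arccos(0.8) = 1.2870

1.2870


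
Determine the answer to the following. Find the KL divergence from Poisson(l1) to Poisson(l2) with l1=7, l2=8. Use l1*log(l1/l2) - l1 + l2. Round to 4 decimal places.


KL divergence for Poisson:
KL = l1*log(l1/l2) - l1 + l2.
l1 = 7, l2 = 8.
log(7/8) = -0.133531.
l1*log(l1/l2) = 7 * -0.133531 = -0.93472.
KL = -0.93472 - 7 + 8 = 0.0653

0.0653


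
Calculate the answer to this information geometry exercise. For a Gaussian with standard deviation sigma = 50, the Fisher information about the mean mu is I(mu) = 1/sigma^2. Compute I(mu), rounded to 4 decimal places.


The Fisher information for the mean of a normal distribution is I(mu) = 1/sigma^2.
sigma = 50, so sigma^2 = 2500.
I(mu) = 1/2500 = 0.0004

0.0004


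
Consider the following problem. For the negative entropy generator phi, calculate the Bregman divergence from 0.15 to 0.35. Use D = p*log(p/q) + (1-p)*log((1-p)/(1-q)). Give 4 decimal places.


Bregman divergence with negative entropy generator:
D = p*log(p/q) + (1-p)*log((1-p)/(1-q)).
p = 0.15, q = 0.35.
p*log(p/q) = 0.15*log(0.15/0.35) = -0.127095.
(1-p)*log((1-p)/(1-q)) = 0.85*log(0.85/0.65) = 0.228024.
D = -0.127095 + 0.228024 = 0.1009

0.1009


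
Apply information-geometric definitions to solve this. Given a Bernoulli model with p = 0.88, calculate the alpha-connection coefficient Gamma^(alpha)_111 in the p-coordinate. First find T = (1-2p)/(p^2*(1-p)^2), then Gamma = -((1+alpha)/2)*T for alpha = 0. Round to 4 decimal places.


Skewness (Amari-Chentsov) tensor: T = (1-2p)/(p^2*(1-p)^2).
p = 0.88, 1-2p = -0.76, p^2 = 0.7744, (1-p)^2 = 0.0144.
T = -0.76/(0.7744 * 0.0144) = -68.153122.
In the p-coordinate, Gamma^(alpha) = Gamma^(0) - (alpha/2)*T with Gamma^(0) = (1/2)*g'(p) = -T/2,
so Gamma^(alpha) = -((1+alpha)/2)*T.
alpha = 0, -(1+alpha)/2 = -0.5.
Gamma = -0.5 * -68.153122 = 34.0766

34.0766


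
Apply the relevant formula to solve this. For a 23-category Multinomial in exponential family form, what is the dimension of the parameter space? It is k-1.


Exponential family dimension calculation:
For Multinomial with k=23 categories, dim = k-1 = 22.

22


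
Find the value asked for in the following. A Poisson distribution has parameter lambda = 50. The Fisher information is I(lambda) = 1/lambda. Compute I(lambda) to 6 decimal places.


Fisher information for Poisson: I(lambda) = 1/lambda.
lambda = 50.
I(lambda) = 1/50 = 0.020000

0.020000


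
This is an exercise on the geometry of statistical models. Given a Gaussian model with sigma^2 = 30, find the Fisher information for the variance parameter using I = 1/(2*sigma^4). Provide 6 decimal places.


Fisher information for variance: I(sigma^2) = 1/(2*sigma^4).
sigma^2 = 30, so sigma^4 = 900.
I = 1/(2*900) = 1/1800 = 0.000556

0.000556


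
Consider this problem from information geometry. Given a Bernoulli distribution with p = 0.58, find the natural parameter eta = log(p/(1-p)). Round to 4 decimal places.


Natural parameter for Bernoulli: eta = log(p/(1-p)).
p = 0.58, 1-p = 0.42.
p/(1-p) = 1.380952.
eta = log(1.380952) = 0.3228

0.3228


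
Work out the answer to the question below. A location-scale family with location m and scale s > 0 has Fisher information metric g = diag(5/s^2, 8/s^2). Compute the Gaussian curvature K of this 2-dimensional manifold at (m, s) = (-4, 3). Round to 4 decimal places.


The metric has the form g = (A dm^2 + B ds^2)/s^2 with A = 5, B = 8.
Substitute u = sqrt(A/B)*m: g = B*(du^2 + ds^2)/s^2, i.e. B times the
Poincare upper half-plane metric, which has constant Gaussian curvature -1.
Scaling a 2D metric by a constant c divides the Gaussian curvature by c,
so K = -1/B = -1/(8) = -0.1250 everywhere (the point (m, s) = (-4, 3) is irrelevant:
the curvature is constant).
The requested Gaussian curvature is K = -0.1250.

-0.1250


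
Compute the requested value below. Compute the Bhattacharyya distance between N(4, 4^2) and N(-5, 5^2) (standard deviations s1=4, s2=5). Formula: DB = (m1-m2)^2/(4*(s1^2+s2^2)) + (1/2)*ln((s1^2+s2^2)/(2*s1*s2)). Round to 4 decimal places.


Bhattacharyya distance between two Gaussians:
DB = (m1-m2)^2/(4*(s1^2+s2^2)) + (1/2)*ln((s1^2+s2^2)/(2*s1*s2)).
(m1-m2)^2 = (9)^2 = 81.
s1^2+s2^2 = 16 + 25 = 41.
term1 = 81/164 = 0.493902.
term2 = 0.5*ln(41/40.0) = 0.012346.
DB = 0.493902 + 0.012346 = 0.5062

0.5062


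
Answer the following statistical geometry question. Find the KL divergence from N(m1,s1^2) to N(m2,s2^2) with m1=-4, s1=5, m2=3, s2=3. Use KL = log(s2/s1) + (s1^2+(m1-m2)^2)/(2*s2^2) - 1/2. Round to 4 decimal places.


KL divergence between normal distributions:
KL = log(s2/s1) + (s1^2 + (m1-m2)^2)/(2*s2^2) - 1/2.
log(3/5) = -0.510826.
(5^2 + (-4-3)^2)/(2*3^2) = (25 + 49)/18 = 4.111111.
KL = -0.510826 + 4.111111 - 0.5 = 3.1003

3.1003


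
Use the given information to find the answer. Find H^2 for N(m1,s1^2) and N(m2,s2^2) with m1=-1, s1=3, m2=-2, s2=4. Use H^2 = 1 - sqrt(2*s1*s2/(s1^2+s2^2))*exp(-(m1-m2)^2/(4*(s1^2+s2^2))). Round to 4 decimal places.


Squared Hellinger distance for Gaussians:
H^2 = 1 - sqrt(2*s1*s2/(s1^2+s2^2)) * exp(-(m1-m2)^2/(4*(s1^2+s2^2))).
s1^2 = 9, s2^2 = 16, s1^2+s2^2 = 25.
sqrt(2*3*4/(25)) = 0.979796.
(m1-m2)^2 = (1)^2 = 1.
exp(-1/(4*25)) = exp(-0.01) = 0.99005.
H^2 = 1 - 0.979796*0.99005 = 0.0300

0.0300


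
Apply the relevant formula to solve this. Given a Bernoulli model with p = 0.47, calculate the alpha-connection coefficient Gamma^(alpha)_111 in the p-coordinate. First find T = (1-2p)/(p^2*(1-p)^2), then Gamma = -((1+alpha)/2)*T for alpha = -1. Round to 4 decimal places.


Skewness (Amari-Chentsov) tensor: T = (1-2p)/(p^2*(1-p)^2).
p = 0.47, 1-2p = 0.06, p^2 = 0.2209, (1-p)^2 = 0.2809.
T = 0.06/(0.2209 * 0.2809) = 0.96695.
In the p-coordinate, Gamma^(alpha) = Gamma^(0) - (alpha/2)*T with Gamma^(0) = (1/2)*g'(p) = -T/2,
so Gamma^(alpha) = -((1+alpha)/2)*T.
alpha = -1, -(1+alpha)/2 = 0.0.
Gamma = 0.0 * 0.96695 = 0.0000

0.0000


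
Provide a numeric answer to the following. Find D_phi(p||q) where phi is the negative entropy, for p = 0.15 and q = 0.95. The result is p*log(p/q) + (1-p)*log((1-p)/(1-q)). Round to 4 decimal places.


Bregman divergence with negative entropy generator:
D = p*log(p/q) + (1-p)*log((1-p)/(1-q)).
p = 0.15, q = 0.95.
p*log(p/q) = 0.15*log(0.15/0.95) = -0.276874.
(1-p)*log((1-p)/(1-q)) = 0.85*log(0.85/0.05) = 2.408231.
D = -0.276874 + 2.408231 = 2.1314

2.1314


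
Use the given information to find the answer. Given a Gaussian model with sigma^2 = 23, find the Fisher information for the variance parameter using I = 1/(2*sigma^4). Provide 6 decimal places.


Fisher information for variance: I(sigma^2) = 1/(2*sigma^4).
sigma^2 = 23, so sigma^4 = 529.
I = 1/(2*529) = 1/1058 = 0.000945

0.000945


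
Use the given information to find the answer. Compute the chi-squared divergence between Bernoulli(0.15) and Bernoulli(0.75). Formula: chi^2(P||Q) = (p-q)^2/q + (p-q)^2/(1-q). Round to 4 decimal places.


Chi-squared divergence between Bernoulli distributions:
chi^2 = (p-q)^2/q + (p-q)^2/(1-q).
p = 0.15, q = 0.75, p-q = -0.6.
(p-q)^2 = 0.36.
term1 = 0.36/0.75 = 0.48.
term2 = 0.36/0.25 = 1.44.
chi^2 = 0.48 + 1.44 = 1.9200

1.9200


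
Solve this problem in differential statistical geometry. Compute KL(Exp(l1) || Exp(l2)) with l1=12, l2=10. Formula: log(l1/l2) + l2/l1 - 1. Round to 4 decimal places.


KL divergence for exponential family:
KL = log(l1/l2) + l2/l1 - 1.
log(12/10) = 0.182322.
10/12 = 0.833333.
KL = 0.182322 + 0.833333 - 1 = 0.0157

0.0157


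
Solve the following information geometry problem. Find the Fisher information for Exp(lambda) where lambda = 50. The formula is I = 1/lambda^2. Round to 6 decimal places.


Fisher information for exponential: I(lambda) = 1/lambda^2.
lambda = 50, lambda^2 = 2500.
I = 1/2500 = 0.000400

0.000400


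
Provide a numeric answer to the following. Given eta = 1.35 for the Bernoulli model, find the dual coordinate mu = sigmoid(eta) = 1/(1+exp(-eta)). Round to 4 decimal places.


Dual coordinate (expectation parameter) for Bernoulli:
mu = 1/(1+exp(-eta)).
eta = 1.35.
exp(-eta) = exp(-1.35) = 0.25924.
mu = 1/(1+0.25924) = 0.7941

0.7941


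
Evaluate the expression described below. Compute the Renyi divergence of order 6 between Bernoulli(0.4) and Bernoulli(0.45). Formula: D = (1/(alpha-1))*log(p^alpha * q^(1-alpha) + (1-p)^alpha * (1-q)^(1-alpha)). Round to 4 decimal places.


Renyi divergence of order alpha between Bernoulli distributions:
D = (1/(alpha-1))*log(p^alpha * q^(1-alpha) + (1-p)^alpha * (1-q)^(1-alpha)).
alpha = 6, p = 0.4, q = 0.45.
p^alpha * q^(1-alpha) = 0.4^6 * 0.45^-5 = 0.221972.
(1-p)^alpha * (1-q)^(1-alpha) = 0.6^6 * 0.55^-5 = 0.927031.
sum = 0.221972 + 0.927031 = 1.149002.
D = (1/5)*log(1.149002) = 0.0278

0.0278


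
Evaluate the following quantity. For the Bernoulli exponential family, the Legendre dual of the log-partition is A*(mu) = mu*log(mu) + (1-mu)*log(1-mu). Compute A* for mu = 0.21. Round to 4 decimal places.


Legendre transform for Bernoulli:
A*(mu) = mu*log(mu) + (1-mu)*log(1-mu).
mu = 0.21, 1-mu = 0.79.
mu*log(mu) = 0.21*log(0.21) = -0.327736.
(1-mu)*log(1-mu) = 0.79*log(0.79) = -0.186221.
A* = -0.327736 + -0.186221 = -0.5140

-0.5140


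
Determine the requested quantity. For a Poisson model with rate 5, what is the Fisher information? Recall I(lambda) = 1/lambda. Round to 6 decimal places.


Fisher information for Poisson: I(lambda) = 1/lambda.
lambda = 5.
I(lambda) = 1/5 = 0.200000

0.200000


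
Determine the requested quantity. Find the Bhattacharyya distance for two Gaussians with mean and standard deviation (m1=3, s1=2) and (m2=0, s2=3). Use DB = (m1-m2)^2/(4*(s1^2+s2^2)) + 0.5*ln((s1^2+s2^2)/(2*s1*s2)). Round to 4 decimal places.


Bhattacharyya distance between two Gaussians:
DB = (m1-m2)^2/(4*(s1^2+s2^2)) + (1/2)*ln((s1^2+s2^2)/(2*s1*s2)).
(m1-m2)^2 = (3)^2 = 9.
s1^2+s2^2 = 4 + 9 = 13.
term1 = 9/52 = 0.173077.
term2 = 0.5*ln(13/12.0) = 0.040021.
DB = 0.173077 + 0.040021 = 0.2131

0.2131


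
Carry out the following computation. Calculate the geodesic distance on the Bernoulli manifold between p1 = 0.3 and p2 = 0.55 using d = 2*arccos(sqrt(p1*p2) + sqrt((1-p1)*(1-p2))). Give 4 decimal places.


Geodesic distance on Bernoulli manifold:
d(p1,p2) = 2*arccos(sqrt(p1*p2) + sqrt((1-p1)*(1-p2))).
sqrt(p1*p2) = sqrt(0.3*0.55) = 0.406202.
sqrt((1-p1)*(1-p2)) = sqrt(0.7*0.45) = 0.561249.
arg = 0.406202 + 0.561249 = 0.967451.
d = 2*arccos(0.967451) = 0.5117

0.5117


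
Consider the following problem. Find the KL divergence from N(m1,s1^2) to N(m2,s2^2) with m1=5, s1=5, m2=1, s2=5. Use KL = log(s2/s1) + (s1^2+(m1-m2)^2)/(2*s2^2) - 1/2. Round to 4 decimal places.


KL divergence between normal distributions:
KL = log(s2/s1) + (s1^2 + (m1-m2)^2)/(2*s2^2) - 1/2.
log(5/5) = 0.0.
(5^2 + (5-1)^2)/(2*5^2) = (25 + 16)/50 = 0.82.
KL = 0.0 + 0.82 - 0.5 = 0.3200

0.3200


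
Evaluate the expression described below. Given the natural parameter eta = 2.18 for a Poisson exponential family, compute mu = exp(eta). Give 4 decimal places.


Expectation parameter for Poisson exponential family:
mu = exp(eta).
eta = 2.18.
mu = exp(2.18) = 8.8463

8.8463


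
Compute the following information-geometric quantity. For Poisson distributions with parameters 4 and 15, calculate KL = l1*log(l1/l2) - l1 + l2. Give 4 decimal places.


KL divergence for Poisson:
KL = l1*log(l1/l2) - l1 + l2.
l1 = 4, l2 = 15.
log(4/15) = -1.321756.
l1*log(l1/l2) = 4 * -1.321756 = -5.287023.
KL = -5.287023 - 4 + 15 = 5.7130

5.7130


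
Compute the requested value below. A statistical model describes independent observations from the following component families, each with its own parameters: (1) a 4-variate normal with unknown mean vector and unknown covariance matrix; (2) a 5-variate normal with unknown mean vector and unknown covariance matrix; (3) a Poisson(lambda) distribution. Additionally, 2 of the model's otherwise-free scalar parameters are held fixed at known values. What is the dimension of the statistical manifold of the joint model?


The dimension of a statistical manifold equals the number of free
(independent) real parameters of the model. For a product of independent
blocks the parameter counts add.
- 4-variate normal: 4 (mean) + 4*5/2 = 10 (symmetric covariance) = 14.
- 5-variate normal: 5 (mean) + 5*6/2 = 15 (symmetric covariance) = 20.
- Poisson (lambda): 1.
Total = 14 + 20 + 1 = 35.
2 parameter(s) fixed at known values: 35 - 2 = 33.
Dimension = 33

33


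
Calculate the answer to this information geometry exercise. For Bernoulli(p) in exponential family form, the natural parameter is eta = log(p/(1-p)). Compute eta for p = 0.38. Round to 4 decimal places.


Natural parameter for Bernoulli: eta = log(p/(1-p)).
p = 0.38, 1-p = 0.62.
p/(1-p) = 0.612903.
eta = log(0.612903) = -0.4895

-0.4895


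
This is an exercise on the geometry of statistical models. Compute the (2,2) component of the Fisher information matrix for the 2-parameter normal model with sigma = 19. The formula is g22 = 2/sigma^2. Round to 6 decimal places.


For the 2-parameter normal family, the Fisher metric has:
  g11 = 1/sigma^2, g22 = 2/sigma^2.
sigma = 19, sigma^2 = 361.
g22 = 0.005540

0.005540


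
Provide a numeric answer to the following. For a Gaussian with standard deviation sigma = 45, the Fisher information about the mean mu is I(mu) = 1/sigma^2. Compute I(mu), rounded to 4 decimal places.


The Fisher information for the mean of a normal distribution is I(mu) = 1/sigma^2.
sigma = 45, so sigma^2 = 2025.
I(mu) = 1/2025 = 0.0005

0.0005


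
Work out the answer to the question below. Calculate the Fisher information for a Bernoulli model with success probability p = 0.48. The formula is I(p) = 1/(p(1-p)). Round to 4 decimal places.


For Bernoulli(p), Fisher information is I(p) = 1/(p*(1-p)).
p = 0.48, 1-p = 0.52.
p*(1-p) = 0.2496.
I(p) = 1/0.2496 = 4.0064

4.0064


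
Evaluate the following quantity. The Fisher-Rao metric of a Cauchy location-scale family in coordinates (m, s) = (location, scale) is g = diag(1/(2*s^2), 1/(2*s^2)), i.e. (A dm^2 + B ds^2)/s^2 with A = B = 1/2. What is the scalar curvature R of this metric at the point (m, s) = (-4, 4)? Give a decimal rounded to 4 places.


The metric has the form g = (A dm^2 + B ds^2)/s^2 with A = 1/2, B = 1/2.
Substitute u = sqrt(A/B)*m: g = B*(du^2 + ds^2)/s^2, i.e. B times the
Poincare upper half-plane metric, which has constant Gaussian curvature -1.
Scaling a 2D metric by a constant c divides the Gaussian curvature by c,
so K = -1/B = -1/(1/2) = -2.0000 everywhere (the point (m, s) = (-4, 4) is irrelevant:
the curvature is constant).
Scalar curvature in dimension 2: R = 2K = -2/(1/2) = -4.0000.

-4.0000


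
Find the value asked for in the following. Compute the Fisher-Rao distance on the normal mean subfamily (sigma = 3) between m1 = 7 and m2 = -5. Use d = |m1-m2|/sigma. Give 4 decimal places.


On the fixed-variance normal subfamily, geodesic distance = |m1-m2|/sigma.
|7 - -5| = 12.
sigma = 3.
d = 12/3 = 4.0000

4.0000


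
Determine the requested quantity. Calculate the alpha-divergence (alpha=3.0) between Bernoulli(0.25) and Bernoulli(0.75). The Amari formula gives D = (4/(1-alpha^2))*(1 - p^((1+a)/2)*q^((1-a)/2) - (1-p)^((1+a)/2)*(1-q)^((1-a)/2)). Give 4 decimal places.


Amari alpha-divergence:
D = (4/(1-alpha^2))*(1 - p^((1+a)/2)*q^((1-a)/2) - (1-p)^((1+a)/2)*(1-q)^((1-a)/2)).
alpha = 3.0, p = 0.25, q = 0.75.
e1 = (1+alpha)/2 = 2.0, e2 = (1-alpha)/2 = -1.0.
t1 = p^e1 * q^e2 = 0.25^2.0 * 0.75^-1.0 = 0.083333.
t2 = (1-p)^e1 * (1-q)^e2 = 0.75^2.0 * 0.25^-1.0 = 2.25.
4/(1-alpha^2) = -0.5.
D = -0.5*(1 - 0.083333 - 2.25) = 0.6667

0.6667


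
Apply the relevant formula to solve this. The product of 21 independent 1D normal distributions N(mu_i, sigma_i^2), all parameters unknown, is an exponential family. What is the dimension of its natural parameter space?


Exponential family dimension calculation:
Each univariate normal has two natural parameters (mu/sigma^2 and -1/(2 sigma^2)).
With 21 independent components, dim = 2 * 21 = 42.

42


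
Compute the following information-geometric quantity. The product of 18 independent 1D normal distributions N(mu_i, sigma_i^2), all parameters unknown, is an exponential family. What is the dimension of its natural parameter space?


Exponential family dimension calculation:
Each univariate normal has two natural parameters (mu/sigma^2 and -1/(2 sigma^2)).
With 18 independent components, dim = 2 * 18 = 36.

36


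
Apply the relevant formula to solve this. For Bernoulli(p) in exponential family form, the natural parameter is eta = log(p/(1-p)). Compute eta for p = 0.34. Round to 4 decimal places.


Natural parameter for Bernoulli: eta = log(p/(1-p)).
p = 0.34, 1-p = 0.66.
p/(1-p) = 0.515152.
eta = log(0.515152) = -0.6633

-0.6633


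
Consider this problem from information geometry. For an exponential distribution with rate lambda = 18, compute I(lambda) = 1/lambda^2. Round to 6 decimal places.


Fisher information for exponential: I(lambda) = 1/lambda^2.
lambda = 18, lambda^2 = 324.
I = 1/324 = 0.003086

0.003086


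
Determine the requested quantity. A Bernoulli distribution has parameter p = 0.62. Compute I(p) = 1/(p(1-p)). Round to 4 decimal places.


For Bernoulli(p), Fisher information is I(p) = 1/(p*(1-p)).
p = 0.62, 1-p = 0.38.
p*(1-p) = 0.2356.
I(p) = 1/0.2356 = 4.2445

4.2445


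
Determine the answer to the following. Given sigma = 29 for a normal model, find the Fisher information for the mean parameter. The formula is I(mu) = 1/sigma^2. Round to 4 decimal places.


The Fisher information for the mean of a normal distribution is I(mu) = 1/sigma^2.
sigma = 29, so sigma^2 = 841.
I(mu) = 1/841 = 0.0012

0.0012


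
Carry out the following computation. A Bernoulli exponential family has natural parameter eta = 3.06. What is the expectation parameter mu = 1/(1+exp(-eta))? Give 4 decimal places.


Dual coordinate (expectation parameter) for Bernoulli:
mu = 1/(1+exp(-eta)).
eta = 3.06.
exp(-eta) = exp(-3.06) = 0.046888.
mu = 1/(1+0.046888) = 0.9552

0.9552


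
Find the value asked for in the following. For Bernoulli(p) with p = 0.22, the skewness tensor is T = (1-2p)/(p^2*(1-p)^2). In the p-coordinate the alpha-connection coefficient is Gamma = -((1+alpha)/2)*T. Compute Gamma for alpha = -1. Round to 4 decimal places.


Skewness (Amari-Chentsov) tensor: T = (1-2p)/(p^2*(1-p)^2).
p = 0.22, 1-2p = 0.56, p^2 = 0.0484, (1-p)^2 = 0.6084.
T = 0.56/(0.0484 * 0.6084) = 19.017502.
In the p-coordinate, Gamma^(alpha) = Gamma^(0) - (alpha/2)*T with Gamma^(0) = (1/2)*g'(p) = -T/2,
so Gamma^(alpha) = -((1+alpha)/2)*T.
alpha = -1, -(1+alpha)/2 = 0.0.
Gamma = 0.0 * 19.017502 = 0.0000

0.0000


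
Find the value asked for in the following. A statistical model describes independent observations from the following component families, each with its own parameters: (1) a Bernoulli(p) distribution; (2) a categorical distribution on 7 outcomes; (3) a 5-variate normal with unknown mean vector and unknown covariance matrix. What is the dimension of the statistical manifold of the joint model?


The dimension of a statistical manifold equals the number of free
(independent) real parameters of the model. For a product of independent
blocks the parameter counts add.
- Bernoulli (p): 1.
- categorical on 7 outcomes (probabilities sum to 1): 7-1 = 6.
- 5-variate normal: 5 (mean) + 5*6/2 = 15 (symmetric covariance) = 20.
Total = 1 + 6 + 20 = 27.
Dimension = 27

27


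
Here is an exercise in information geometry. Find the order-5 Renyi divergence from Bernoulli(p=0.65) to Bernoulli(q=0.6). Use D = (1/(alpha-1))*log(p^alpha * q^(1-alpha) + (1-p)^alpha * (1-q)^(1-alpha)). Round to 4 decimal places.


Renyi divergence of order alpha between Bernoulli distributions:
D = (1/(alpha-1))*log(p^alpha * q^(1-alpha) + (1-p)^alpha * (1-q)^(1-alpha)).
alpha = 5, p = 0.65, q = 0.6.
p^alpha * q^(1-alpha) = 0.65^5 * 0.6^-4 = 0.895286.
(1-p)^alpha * (1-q)^(1-alpha) = 0.35^5 * 0.4^-4 = 0.205164.
sum = 0.895286 + 0.205164 = 1.10045.
D = (1/4)*log(1.10045) = 0.0239

0.0239


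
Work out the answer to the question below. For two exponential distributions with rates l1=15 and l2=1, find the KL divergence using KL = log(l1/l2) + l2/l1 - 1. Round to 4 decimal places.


KL divergence for exponential family:
KL = log(l1/l2) + l2/l1 - 1.
log(15/1) = 2.70805.
1/15 = 0.066667.
KL = 2.70805 + 0.066667 - 1 = 1.7747

1.7747


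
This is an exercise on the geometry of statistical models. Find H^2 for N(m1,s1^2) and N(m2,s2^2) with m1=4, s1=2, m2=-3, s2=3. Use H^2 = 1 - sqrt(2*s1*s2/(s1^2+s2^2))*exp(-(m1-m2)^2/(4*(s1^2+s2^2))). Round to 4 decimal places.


Squared Hellinger distance for Gaussians:
H^2 = 1 - sqrt(2*s1*s2/(s1^2+s2^2)) * exp(-(m1-m2)^2/(4*(s1^2+s2^2))).
s1^2 = 4, s2^2 = 9, s1^2+s2^2 = 13.
sqrt(2*2*3/(13)) = 0.960769.
(m1-m2)^2 = (7)^2 = 49.
exp(-49/(4*13)) = exp(-0.942308) = 0.389727.
H^2 = 1 - 0.960769*0.389727 = 0.6256

0.6256


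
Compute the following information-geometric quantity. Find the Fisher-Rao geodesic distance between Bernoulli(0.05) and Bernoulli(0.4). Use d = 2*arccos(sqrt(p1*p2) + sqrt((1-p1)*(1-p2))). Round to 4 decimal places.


Geodesic distance on Bernoulli manifold:
d(p1,p2) = 2*arccos(sqrt(p1*p2) + sqrt((1-p1)*(1-p2))).
sqrt(p1*p2) = sqrt(0.05*0.4) = 0.141421.
sqrt((1-p1)*(1-p2)) = sqrt(0.95*0.6) = 0.754983.
arg = 0.141421 + 0.754983 = 0.896405.
d = 2*arccos(0.896405) = 0.9184

0.9184


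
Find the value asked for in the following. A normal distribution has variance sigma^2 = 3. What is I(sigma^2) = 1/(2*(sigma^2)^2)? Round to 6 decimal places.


Fisher information for variance: I(sigma^2) = 1/(2*sigma^4).
sigma^2 = 3, so sigma^4 = 9.
I = 1/(2*9) = 1/18 = 0.055556

0.055556


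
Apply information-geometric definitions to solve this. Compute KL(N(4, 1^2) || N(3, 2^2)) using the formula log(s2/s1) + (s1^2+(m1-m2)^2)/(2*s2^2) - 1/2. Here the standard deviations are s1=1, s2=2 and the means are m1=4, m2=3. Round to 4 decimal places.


KL divergence between normal distributions:
KL = log(s2/s1) + (s1^2 + (m1-m2)^2)/(2*s2^2) - 1/2.
log(2/1) = 0.693147.
(1^2 + (4-3)^2)/(2*2^2) = (1 + 1)/8 = 0.25.
KL = 0.693147 + 0.25 - 0.5 = 0.4431

0.4431


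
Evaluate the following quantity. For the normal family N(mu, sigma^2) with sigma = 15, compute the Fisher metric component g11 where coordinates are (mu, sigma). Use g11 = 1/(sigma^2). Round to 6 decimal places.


For the 2-parameter normal family, the Fisher metric has:
  g11 = 1/sigma^2, g22 = 2/sigma^2.
sigma = 15, sigma^2 = 225.
g11 = 0.004444

0.004444


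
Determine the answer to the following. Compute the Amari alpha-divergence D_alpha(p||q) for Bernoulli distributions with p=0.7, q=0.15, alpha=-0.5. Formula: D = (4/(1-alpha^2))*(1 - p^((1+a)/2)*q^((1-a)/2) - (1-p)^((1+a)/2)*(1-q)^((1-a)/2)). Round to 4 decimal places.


Amari alpha-divergence:
D = (4/(1-alpha^2))*(1 - p^((1+a)/2)*q^((1-a)/2) - (1-p)^((1+a)/2)*(1-q)^((1-a)/2)).
alpha = -0.5, p = 0.7, q = 0.15.
e1 = (1+alpha)/2 = 0.25, e2 = (1-alpha)/2 = 0.75.
t1 = p^e1 * q^e2 = 0.7^0.25 * 0.15^0.75 = 0.220467.
t2 = (1-p)^e1 * (1-q)^e2 = 0.3^0.25 * 0.85^0.75 = 0.655156.
4/(1-alpha^2) = 5.333333.
D = 5.333333*(1 - 0.220467 - 0.655156) = 0.6633

0.6633
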